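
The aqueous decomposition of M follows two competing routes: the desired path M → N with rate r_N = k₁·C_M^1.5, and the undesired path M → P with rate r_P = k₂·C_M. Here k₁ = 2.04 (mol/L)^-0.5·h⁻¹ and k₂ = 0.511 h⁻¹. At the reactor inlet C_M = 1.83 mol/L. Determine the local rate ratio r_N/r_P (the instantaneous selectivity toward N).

5.40

S_{N/P} = r_N/r_P = (k₁·C_M^1.5)/(k₂·C_M) = (k₁/k₂)·C_M^0.5.
= (2.04×1.830^1.5) / (0.511×1.830) = 5.050/0.9351 = 5.40.
Since the desired path is higher order in M, keeping C_M high (PFR or concentrated feed) favours N.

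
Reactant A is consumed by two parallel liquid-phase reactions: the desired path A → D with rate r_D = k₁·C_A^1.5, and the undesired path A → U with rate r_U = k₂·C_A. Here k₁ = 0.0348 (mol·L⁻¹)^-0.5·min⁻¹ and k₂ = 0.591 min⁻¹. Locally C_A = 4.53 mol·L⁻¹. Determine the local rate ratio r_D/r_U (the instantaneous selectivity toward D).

S_{D/U} = r_D/r_U = (k₁·C_A^1.5)/(k₂·C_A) = (k₁/k₂)·C_A^0.5.
= (0.0348×4.530^1.5) / (0.591×4.530) = 0.3355/2.677 = 0.125.

0.125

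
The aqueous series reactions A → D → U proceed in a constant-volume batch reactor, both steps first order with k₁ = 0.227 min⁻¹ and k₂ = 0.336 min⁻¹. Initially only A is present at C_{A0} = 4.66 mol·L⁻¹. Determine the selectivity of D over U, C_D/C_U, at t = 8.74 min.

0.256

For first-order series with pure A initially, C_D(t) = k₁C_{A0}/(k₂−k₁)·(e^(−k₁t) − e^(−k₂t)).
e^(−k₁t) = e^(−0.227×8.74) = e^(−1.984) = 0.1375; e^(−k₂t) = e^(−2.937) = 0.05304.
C_D = 0.227×4.66/(0.336−0.227) × (0.1375−0.05304) = 9.705×0.08448 = 0.8198 mol·L⁻¹.
C_A = C_{A0}e^(−k₁t) = 0.6408 mol·L⁻¹, so C_U = C_{A0}−C_A−C_D = 3.199 mol·L⁻¹; C_D/C_U = 0.256.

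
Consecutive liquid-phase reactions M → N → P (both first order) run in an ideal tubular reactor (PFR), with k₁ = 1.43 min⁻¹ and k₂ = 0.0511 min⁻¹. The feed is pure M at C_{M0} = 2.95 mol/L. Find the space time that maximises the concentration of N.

2.42 min

The intermediate peaks when r₁ = r₂, i.e. k₁e^(−k₁τ) = k₂e^(−k₂τ), giving τ_opt = ln(k₂/k₁)/(k₂−k₁).
= ln(0.0511/1.43)/(0.0511−1.43) = ln(0.03573)/-1.379 = -3.332/-1.379 = 2.42 min.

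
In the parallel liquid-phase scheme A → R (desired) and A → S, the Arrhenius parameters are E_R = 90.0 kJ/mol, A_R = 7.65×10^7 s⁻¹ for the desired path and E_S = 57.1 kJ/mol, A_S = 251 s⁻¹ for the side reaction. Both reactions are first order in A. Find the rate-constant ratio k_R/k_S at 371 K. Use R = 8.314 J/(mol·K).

7.11

k_R/k_S = (A_R/A_S)·exp[−(E_R−E_S)/(RT)] = (A_R/A_S)·exp[(E_S−E_R)/(RT)].
(E_S−E_R)/(RT) = (57.1−90.0)×10³/(8.314×371) = -32900/3084 = -10.67.
k_R/k_S = (7.65×10^7/251)·exp(-10.67) = 3.048×10^5 × 2.332×10^-5 = 7.11.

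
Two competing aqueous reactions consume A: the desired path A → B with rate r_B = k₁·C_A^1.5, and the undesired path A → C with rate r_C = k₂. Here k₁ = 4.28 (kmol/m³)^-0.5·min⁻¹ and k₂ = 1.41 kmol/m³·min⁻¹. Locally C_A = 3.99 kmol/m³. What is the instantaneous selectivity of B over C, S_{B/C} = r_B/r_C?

S_{B/C} = r_B/r_C = (k₁·C_A^1.5)/(k₂) = (k₁/k₂)·C_A^1.5.
= (4.28×3.990^1.5) / (1.41) = 34.11/1.410 = 24.2.
Since the desired path is higher order in A, keeping C_A high (PFR or concentrated feed) favours B.

24.2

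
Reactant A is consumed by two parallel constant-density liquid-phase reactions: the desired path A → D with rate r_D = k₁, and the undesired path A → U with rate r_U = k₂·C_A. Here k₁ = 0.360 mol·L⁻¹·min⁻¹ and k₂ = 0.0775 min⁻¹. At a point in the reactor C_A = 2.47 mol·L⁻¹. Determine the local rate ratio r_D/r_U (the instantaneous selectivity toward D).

1.88

S_{D/U} = r_D/r_U = (k₁)/(k₂·C_A) = (k₁/k₂)·C_A⁻¹.
= (0.360) / (0.0775×2.470) = 0.3600/0.1914 = 1.88.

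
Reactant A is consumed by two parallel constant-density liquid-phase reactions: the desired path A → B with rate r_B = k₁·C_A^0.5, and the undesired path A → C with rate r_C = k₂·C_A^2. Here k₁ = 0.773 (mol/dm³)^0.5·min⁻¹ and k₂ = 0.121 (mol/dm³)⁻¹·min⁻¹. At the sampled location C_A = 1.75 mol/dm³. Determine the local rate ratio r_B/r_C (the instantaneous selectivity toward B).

S_{B/C} = r_B/r_C = (k₁·C_A^0.5)/(k₂·C_A^2) = (k₁/k₂)·C_A^-1.5.
= (0.773×1.750^0.5) / (0.121×1.750^2) = 1.023/0.3706 = 2.76.
The undesired path is higher order in A, so low C_A (CSTR or dilute feed) favours B.

2.76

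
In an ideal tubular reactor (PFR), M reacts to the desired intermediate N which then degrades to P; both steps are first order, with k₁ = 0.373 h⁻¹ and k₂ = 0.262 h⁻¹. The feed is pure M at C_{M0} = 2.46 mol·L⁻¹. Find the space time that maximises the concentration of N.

Setting dC_N/dτ = 0 gives τ_opt = ln(k₂/k₁)/(k₂−k₁).
= ln(0.262/0.373)/(0.262−0.373) = ln(0.7024)/-0.1110 = -0.3532/-0.1110 = 3.18 h.

3.18 h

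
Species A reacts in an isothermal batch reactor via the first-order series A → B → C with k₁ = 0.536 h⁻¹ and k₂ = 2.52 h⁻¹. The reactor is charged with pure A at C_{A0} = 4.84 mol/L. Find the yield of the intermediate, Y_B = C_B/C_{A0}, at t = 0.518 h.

0.131

The intermediate concentration in a first-order A→B→C sequence is C_B = k₁C_{A0}(e^(−k₁t) − e^(−k₂t))/(k₂−k₁).
e^(−k₁t) = e^(−0.536×0.518) = e^(−0.2776) = 0.7576; e^(−k₂t) = e^(−1.305) = 0.2711.
C_B = 0.536×4.84/(2.52−0.536) × (0.7576−0.2711) = 1.308×0.4865 = 0.6361 mol/L.
Y_B = C_B/C_{A0} = 0.6361/4.84 = 0.131.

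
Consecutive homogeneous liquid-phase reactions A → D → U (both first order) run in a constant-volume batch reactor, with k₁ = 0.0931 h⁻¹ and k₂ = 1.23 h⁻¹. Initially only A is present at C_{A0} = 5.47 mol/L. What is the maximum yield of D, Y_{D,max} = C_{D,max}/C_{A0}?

At the optimum, C_{D,max}/C_{A0} = (k₁/k₂)^[k₂/(k₂−k₁)].
= (0.0931/1.23)^(1.23/(1.23−0.0931)) = (0.07569)^(1.082) = 0.06127.

0.0613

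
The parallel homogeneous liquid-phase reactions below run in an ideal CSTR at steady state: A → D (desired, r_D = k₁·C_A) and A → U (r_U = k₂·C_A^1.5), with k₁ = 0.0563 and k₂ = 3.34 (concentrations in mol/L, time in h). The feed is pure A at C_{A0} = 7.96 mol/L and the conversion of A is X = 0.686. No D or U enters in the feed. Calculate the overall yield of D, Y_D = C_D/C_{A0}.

0.00724

Exit C_A = C_{A0}(1−X) = 7.96×0.314 = 2.499 mol/L.
A CSTR operates uniformly at the exit composition, giving r_D = 0.1407 and r_U = 13.20 (each k·C_A^n at C_A = 2.499).
Fraction of consumed A going to D: r_D/(r_D+r_U) = 0.01055.
C_D = 0.01055·C_{A0}·X = 0.01055×7.96×0.686 = 0.0576 mol/L; Y_D = C_D/C_{A0} = 0.00724.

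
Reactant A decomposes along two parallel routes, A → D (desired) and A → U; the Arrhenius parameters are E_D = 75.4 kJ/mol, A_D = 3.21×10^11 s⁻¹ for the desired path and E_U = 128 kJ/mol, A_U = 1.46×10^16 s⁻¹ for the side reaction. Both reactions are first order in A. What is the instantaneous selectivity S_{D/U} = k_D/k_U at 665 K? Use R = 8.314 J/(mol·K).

k_D/k_U = (A_D/A_U)·exp[−(E_D−E_U)/(RT)] = (A_D/A_U)·exp[(E_U−E_D)/(RT)].
(E_U−E_D)/(RT) = (128−75.4)×10³/(8.314×665) = 52600/5529 = 9.514.
k_D/k_U = (3.21×10^11/1.46×10^16)·exp(9.514) = 2.199×10^-5 × 13545 = 0.298.
Since E_D < E_U, lowering the temperature improves selectivity toward D.

0.298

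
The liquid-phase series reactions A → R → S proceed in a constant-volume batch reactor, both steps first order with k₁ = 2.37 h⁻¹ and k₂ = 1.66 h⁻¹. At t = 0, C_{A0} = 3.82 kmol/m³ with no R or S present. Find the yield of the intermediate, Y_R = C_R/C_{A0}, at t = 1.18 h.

The intermediate concentration in a first-order A→B→C sequence is C_R = k₁C_{A0}(e^(−k₁t) − e^(−k₂t))/(k₂−k₁).
e^(−k₁t) = e^(−2.37×1.18) = e^(−2.797) = 0.06102; e^(−k₂t) = e^(−1.959) = 0.1410.
C_R = 2.37×3.82/(1.66−2.37) × (0.06102−0.1410) = (-12.75)×(-0.08001) = 1.020 kmol/m³.
Y_R = C_R/C_{A0} = 1.020/3.82 = 0.267.

0.267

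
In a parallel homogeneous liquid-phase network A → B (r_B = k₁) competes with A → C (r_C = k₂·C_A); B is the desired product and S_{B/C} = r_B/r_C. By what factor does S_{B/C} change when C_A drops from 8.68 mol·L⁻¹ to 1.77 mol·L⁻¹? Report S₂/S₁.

4.90

S_{B/C} = (k₁/k₂)·C_A⁻¹, so S₂/S₁ = (C_{A,2}/C_{A,1})⁻¹.
= 8.68/1.77 = 4.90.
Selectivity toward B rises as C_A falls — low-concentration operation is favoured.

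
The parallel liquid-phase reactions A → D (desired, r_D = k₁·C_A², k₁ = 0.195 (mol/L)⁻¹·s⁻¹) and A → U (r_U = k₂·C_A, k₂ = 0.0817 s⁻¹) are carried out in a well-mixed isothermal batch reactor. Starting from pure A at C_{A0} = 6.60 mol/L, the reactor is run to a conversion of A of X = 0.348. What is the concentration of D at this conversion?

2.13 mol/L

C_A = C_{A0}(1−X) = 4.303 mol/L.
Along a PFR/batch, dC_U/dC_A = −r_U/(r_D+r_U) = −k₂/(k₂+k₁·C_A).
Integrating from C_{A0} to C_A: C_U = (0.0817/0.195)·ln[(0.0817+0.195·6.60)/(0.0817+0.195·4.30)] = 0.4190·ln(1.369/0.9208) = 0.1661 mol/L.
Then C_D = (C_{A0}−C_A) − C_U = 2.297 − 0.1661 = 2.131 mol/L.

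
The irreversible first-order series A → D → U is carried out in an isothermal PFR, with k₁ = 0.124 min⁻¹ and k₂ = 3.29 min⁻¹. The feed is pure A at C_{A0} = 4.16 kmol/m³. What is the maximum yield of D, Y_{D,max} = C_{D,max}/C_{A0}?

Evaluating C_D at τ_opt = ln(k₂/k₁)/(k₂−k₁) gives C_{D,max}/C_{A0} = (k₁/k₂)^[k₂/(k₂−k₁)].
= (0.124/3.29)^(3.29/(3.29−0.124)) = (0.03769)^(1.039) = 0.03315.

0.0331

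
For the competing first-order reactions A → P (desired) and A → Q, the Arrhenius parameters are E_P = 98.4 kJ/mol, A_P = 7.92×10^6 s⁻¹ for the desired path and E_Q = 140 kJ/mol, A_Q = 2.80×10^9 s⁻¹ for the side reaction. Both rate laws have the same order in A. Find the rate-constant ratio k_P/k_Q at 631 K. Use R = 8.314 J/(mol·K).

Since both paths have the same order in A, the concentration cancels and S_{P/Q} = k_P/k_Q = (A_P/A_Q)·exp[(E_Q−E_P)/(RT)].
(E_Q−E_P)/(RT) = (140−98.4)×10³/(8.314×631) = 41600/5246 = 7.930.
k_P/k_Q = (7.92×10^6/2.80×10^9)·exp(7.930) = 0.002829 × 2778 = 7.86.
Since E_P < E_Q, lowering the temperature improves selectivity toward P.

7.86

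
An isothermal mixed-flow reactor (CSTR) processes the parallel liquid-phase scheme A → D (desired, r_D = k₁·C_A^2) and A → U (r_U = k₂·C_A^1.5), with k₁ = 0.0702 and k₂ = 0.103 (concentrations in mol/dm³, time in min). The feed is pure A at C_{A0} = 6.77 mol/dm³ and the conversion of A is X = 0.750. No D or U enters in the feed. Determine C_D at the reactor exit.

Exit C_A = C_{A0}(1−X) = 6.77×0.250 = 1.692 mol/dm³.
A CSTR operates uniformly at the exit composition, giving r_D = 0.2011 and r_U = 0.2268 (each k·C_A^n at C_A = 1.692).
Fraction of consumed A going to D: r_D/(r_D+r_U) = 0.4700.
C_D = 0.4700·C_{A0}·X = 0.4700×6.77×0.750 = 2.39 mol/dm³.

2.39 mol/dm³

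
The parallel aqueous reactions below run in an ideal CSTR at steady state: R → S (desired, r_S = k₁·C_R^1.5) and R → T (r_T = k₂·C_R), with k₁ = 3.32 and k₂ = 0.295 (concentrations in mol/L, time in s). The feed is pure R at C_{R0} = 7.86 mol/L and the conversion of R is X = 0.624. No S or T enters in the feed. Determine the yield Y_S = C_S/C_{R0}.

0.593

Exit C_R = C_{R0}(1−X) = 7.86×0.376 = 2.955 mol/L.
A CSTR operates uniformly at the exit composition, giving r_S = 16.87 and r_T = 0.8718 (each k·C_R^n at C_R = 2.955).
Fraction of consumed R going to S: r_S/(r_S+r_T) = 0.9509.
C_S = 0.9509·C_{R0}·X = 0.9509×7.86×0.624 = 4.66 mol/L; Y_S = C_S/C_{R0} = 0.593.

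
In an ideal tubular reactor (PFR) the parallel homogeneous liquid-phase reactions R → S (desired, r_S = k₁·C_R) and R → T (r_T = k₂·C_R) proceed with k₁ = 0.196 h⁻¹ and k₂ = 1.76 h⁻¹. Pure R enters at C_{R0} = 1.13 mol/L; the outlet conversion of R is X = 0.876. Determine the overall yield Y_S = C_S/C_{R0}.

C_R = C_{R0}(1−X) = 0.1401 mol/L.
Both paths are first order in R, so the instantaneous fraction to S is constant: dC_S/d(−C_R) = k₁/(k₁+k₂) = 0.1002.
C_S = 0.1002·(C_{R0}−C_R) = 0.1002×0.9899 = 0.0992 mol/L.
Y_S = C_S/C_{R0} = 0.09919/1.13 = 0.0878.

0.0878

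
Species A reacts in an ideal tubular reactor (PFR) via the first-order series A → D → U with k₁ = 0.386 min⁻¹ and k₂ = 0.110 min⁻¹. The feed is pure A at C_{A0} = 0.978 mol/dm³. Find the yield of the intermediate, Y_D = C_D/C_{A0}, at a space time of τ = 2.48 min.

0.528

Solving the coupled first-order balances gives C_D(τ) = [k₁/(k₂−k₁)]·C_{A0}·(e^(−k₁τ) − e^(−k₂τ)).
e^(−k₁τ) = e^(−0.386×2.48) = e^(−0.9573) = 0.3839; e^(−k₂τ) = e^(−0.2728) = 0.7612.
C_D = 0.386×0.978/(0.110−0.386) × (0.3839−0.7612) = (-1.368)×(-0.3773) = 0.5161 mol/dm³.
Y_D = C_D/C_{A0} = 0.5161/0.978 = 0.528.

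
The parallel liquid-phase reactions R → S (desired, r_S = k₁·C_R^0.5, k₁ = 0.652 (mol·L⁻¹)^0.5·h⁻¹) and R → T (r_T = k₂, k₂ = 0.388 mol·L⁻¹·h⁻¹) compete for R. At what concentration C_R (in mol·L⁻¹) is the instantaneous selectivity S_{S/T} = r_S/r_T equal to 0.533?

0.101 mol·L⁻¹

S_{S/T} = (k₁/k₂)·C_R^0.5 ⇒ C_R = (S·k₂/k₁)^(2).
= (0.533×0.388/0.652)^(2) = (0.3172)^(2) = 0.101 mol·L⁻¹.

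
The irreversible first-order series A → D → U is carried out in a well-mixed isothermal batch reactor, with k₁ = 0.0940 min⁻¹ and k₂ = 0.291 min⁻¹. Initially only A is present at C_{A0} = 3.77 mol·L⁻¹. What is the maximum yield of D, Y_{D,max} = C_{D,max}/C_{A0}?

0.188

At the optimum, C_{D,max}/C_{A0} = (k₁/k₂)^[k₂/(k₂−k₁)].
= (0.0940/0.291)^(0.291/(0.291−0.0940)) = (0.3230)^(1.477) = 0.1884.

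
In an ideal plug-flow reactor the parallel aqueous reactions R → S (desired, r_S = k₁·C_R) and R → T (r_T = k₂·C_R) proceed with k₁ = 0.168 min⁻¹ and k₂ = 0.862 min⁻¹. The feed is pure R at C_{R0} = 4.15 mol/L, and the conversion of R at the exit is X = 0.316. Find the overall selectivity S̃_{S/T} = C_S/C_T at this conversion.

0.195

C_R = C_{R0}(1−X) = 2.839 mol/L.
Both paths are first order in R, so the instantaneous fraction to S is constant: dC_S/d(−C_R) = k₁/(k₁+k₂) = 0.1631.
C_S = 0.1631·(C_{R0}−C_R) = 0.1631×1.311 = 0.214 mol/L.
C_T = (C_{R0}−C_R)−C_S = 1.098 mol/L; S̃_{S/T} = 0.2139/1.098 = 0.195.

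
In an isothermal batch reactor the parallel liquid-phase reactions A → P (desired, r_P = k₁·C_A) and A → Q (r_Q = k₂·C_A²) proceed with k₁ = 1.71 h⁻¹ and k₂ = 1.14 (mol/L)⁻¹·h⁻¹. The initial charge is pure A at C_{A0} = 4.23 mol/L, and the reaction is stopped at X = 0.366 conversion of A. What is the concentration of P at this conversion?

C_A = C_{A0}(1−X) = 2.682 mol/L.
Along a PFR/batch, dC_P/dC_A = −r_P/(r_P+r_Q) = −k₁/(k₁+k₂·C_A).
Integrating from C_{A0} to C_A: C_P = (1.71/1.14)·ln[(1.71+1.14·4.23)/(1.71+1.14·2.68)] = 1.500·ln(6.532/4.767) = 0.4725 mol/L.

0.472 mol/L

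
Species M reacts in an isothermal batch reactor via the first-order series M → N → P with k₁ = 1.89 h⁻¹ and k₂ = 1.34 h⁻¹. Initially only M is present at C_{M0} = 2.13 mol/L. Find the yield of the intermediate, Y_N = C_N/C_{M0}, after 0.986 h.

0.384

For first-order series with pure M initially, C_N(t) = k₁C_{M0}/(k₂−k₁)·(e^(−k₁t) − e^(−k₂t)).
e^(−k₁t) = e^(−1.89×0.986) = e^(−1.864) = 0.1551; e^(−k₂t) = e^(−1.321) = 0.2668.
C_N = 1.89×2.13/(1.34−1.89) × (0.1551−0.2668) = (-7.319)×(-0.1117) = 0.8174 mol/L.
Y_N = C_N/C_{M0} = 0.8174/2.13 = 0.384.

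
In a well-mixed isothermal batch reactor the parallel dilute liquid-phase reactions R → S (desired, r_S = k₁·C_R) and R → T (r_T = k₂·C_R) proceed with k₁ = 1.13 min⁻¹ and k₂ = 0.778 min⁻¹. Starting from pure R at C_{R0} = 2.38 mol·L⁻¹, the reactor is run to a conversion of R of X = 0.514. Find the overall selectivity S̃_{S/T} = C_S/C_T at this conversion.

1.45

C_R = C_{R0}(1−X) = 1.157 mol·L⁻¹.
Both paths are first order in R, so the instantaneous fraction to S is constant: dC_S/d(−C_R) = k₁/(k₁+k₂) = 0.5922.
C_S = 0.5922·(C_{R0}−C_R) = 0.5922×1.223 = 0.725 mol·L⁻¹.
C_T = (C_{R0}−C_R)−C_S = 0.4988 mol·L⁻¹; S̃_{S/T} = 0.7245/0.4988 = 1.45.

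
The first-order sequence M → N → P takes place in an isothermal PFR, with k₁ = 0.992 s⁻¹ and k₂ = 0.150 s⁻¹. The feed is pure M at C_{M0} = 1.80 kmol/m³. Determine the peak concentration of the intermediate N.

At the optimum, C_{N,max}/C_{M0} = (k₁/k₂)^[k₂/(k₂−k₁)].
= (0.992/0.150)^(0.150/(0.150−0.992)) = (6.613)^(-0.1781) = 0.7142.
C_{N,max} = 0.7142×1.80 = 1.29 kmol/m³.

1.29 kmol/m³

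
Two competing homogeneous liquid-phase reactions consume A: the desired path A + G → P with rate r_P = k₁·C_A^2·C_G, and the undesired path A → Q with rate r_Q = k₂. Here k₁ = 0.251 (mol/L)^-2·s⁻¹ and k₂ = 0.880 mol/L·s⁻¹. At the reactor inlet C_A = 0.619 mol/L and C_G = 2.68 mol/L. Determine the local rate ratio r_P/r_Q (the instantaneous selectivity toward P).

0.293

S_{P/Q} = r_P/r_Q = (k₁·C_A^2·C_G)/(k₂) = (k₁/k₂)·C_A^2·C_G.
= (0.251×0.6190^2×2.680) / (0.880) = 0.2577/0.8800 = 0.293.
Since the desired path is higher order in A, keeping C_A high (PFR or concentrated feed) favours P.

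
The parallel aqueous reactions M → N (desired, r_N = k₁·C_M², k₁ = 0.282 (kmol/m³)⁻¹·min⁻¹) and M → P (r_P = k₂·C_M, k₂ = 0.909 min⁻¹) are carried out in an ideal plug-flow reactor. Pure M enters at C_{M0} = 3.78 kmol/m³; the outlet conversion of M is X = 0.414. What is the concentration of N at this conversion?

C_M = C_{M0}(1−X) = 2.215 kmol/m³.
Along a PFR/batch, dC_P/dC_M = −r_P/(r_N+r_P) = −k₂/(k₂+k₁·C_M).
Integrating from C_{M0} to C_M: C_P = (0.909/0.282)·ln[(0.909+0.282·3.78)/(0.909+0.282·2.22)] = 3.223·ln(1.975/1.534) = 0.8152 kmol/m³.
Then C_N = (C_{M0}−C_M) − C_P = 1.565 − 0.8152 = 0.7497 kmol/m³.

0.750 kmol/m³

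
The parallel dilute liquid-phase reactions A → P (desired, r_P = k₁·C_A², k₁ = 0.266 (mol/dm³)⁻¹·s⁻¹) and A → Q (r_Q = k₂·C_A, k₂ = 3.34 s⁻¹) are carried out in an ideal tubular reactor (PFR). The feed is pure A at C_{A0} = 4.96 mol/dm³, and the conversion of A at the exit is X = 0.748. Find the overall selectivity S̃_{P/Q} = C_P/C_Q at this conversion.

C_A = C_{A0}(1−X) = 1.250 mol/dm³.
Along a PFR/batch, dC_Q/dC_A = −r_Q/(r_P+r_Q) = −k₂/(k₂+k₁·C_A).
Integrating from C_{A0} to C_A: C_Q = (3.34/0.266)·ln[(3.34+0.266·4.96)/(3.34+0.266·1.25)] = 12.56·ln(4.659/3.672) = 2.989 mol/dm³.
Then C_P = (C_{A0}−C_A) − C_Q = 3.710 − 2.989 = 0.7215 mol/dm³.
S̃_{P/Q} = C_P/C_Q = 0.7215/2.989 = 0.241.

0.241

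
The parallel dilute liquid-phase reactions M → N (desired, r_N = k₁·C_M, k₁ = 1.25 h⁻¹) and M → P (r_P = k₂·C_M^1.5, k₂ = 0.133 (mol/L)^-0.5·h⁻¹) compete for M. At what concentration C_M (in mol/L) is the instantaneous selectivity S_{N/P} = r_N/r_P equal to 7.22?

S_{N/P} = (k₁/k₂)·C_M^-0.5 ⇒ C_M = (S·k₂/k₁)^(-2).
= (7.22×0.133/1.25)^(-2) = (0.7682)^(-2) = 1.69 mol/L.

1.69 mol/L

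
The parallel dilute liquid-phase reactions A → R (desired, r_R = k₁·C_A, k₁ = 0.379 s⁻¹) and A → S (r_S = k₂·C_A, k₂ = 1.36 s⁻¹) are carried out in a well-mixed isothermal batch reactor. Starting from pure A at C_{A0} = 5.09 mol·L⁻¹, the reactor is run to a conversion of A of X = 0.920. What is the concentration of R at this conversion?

C_A = C_{A0}(1−X) = 0.4072 mol·L⁻¹.
Both paths are first order in A, so the instantaneous fraction to R is constant: dC_R/d(−C_A) = k₁/(k₁+k₂) = 0.2179.
C_R = 0.2179·(C_{A0}−C_A) = 0.2179×4.683 = 1.02 mol·L⁻¹.

1.02 mol·L⁻¹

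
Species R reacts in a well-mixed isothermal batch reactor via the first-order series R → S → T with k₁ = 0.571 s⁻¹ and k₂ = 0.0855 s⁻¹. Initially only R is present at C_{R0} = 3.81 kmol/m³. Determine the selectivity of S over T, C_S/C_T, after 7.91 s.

For first-order series with pure R initially, C_S(t) = k₁C_{R0}/(k₂−k₁)·(e^(−k₁t) − e^(−k₂t)).
e^(−k₁t) = e^(−0.571×7.91) = e^(−4.517) = 0.01093; e^(−k₂t) = e^(−0.6763) = 0.5085.
C_S = 0.571×3.81/(0.0855−0.571) × (0.01093−0.5085) = (-4.481)×(-0.4976) = 2.230 kmol/m³.
C_R = C_{R0}e^(−k₁t) = 0.04163 kmol/m³, so C_T = C_{R0}−C_R−C_S = 1.539 kmol/m³; C_S/C_T = 1.45.

1.45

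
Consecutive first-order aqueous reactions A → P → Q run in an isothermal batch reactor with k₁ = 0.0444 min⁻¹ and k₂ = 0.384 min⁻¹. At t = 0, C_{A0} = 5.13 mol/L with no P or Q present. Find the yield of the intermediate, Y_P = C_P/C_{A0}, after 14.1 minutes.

0.0693

For first-order series with pure A initially, C_P(t) = k₁C_{A0}/(k₂−k₁)·(e^(−k₁t) − e^(−k₂t)).
e^(−k₁t) = e^(−0.0444×14.1) = e^(−0.6260) = 0.5347; e^(−k₂t) = e^(−5.414) = 0.004452.
C_P = 0.0444×5.13/(0.384−0.0444) × (0.5347−0.004452) = 0.6707×0.5303 = 0.3556 mol/L.
Y_P = C_P/C_{A0} = 0.3556/5.13 = 0.0693.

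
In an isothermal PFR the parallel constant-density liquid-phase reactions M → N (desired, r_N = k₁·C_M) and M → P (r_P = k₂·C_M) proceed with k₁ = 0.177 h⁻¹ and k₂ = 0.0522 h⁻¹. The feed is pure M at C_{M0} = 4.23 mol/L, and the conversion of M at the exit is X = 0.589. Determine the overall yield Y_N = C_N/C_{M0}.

C_M = C_{M0}(1−X) = 1.739 mol/L.
Both paths are first order in M, so the instantaneous fraction to N is constant: dC_N/d(−C_M) = k₁/(k₁+k₂) = 0.7723.
C_N = 0.7723·(C_{M0}−C_M) = 0.7723×2.491 = 1.92 mol/L.
Y_N = C_N/C_{M0} = 1.924/4.23 = 0.455.

0.455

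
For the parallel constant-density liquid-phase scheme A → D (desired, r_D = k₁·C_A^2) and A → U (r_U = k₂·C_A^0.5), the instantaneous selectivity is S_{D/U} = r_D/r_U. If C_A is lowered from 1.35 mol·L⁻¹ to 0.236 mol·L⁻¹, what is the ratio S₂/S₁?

S_{D/U} = (k₁/k₂)·C_A^1.5, so S₂/S₁ = (C_{A,2}/C_{A,1})^1.5.
= (0.236/1.35)^1.5 = (0.1748)^1.5 = 0.0731.

0.0731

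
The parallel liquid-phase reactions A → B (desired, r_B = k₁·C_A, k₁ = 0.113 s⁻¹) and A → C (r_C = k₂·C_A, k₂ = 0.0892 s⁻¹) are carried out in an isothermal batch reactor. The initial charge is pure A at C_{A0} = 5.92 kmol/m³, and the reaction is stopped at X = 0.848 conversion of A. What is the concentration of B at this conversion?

2.81 kmol/m³

C_A = C_{A0}(1−X) = 0.8998 kmol/m³.
Both paths are first order in A, so the instantaneous fraction to B is constant: dC_B/d(−C_A) = k₁/(k₁+k₂) = 0.5589.
C_B = 0.5589·(C_{A0}−C_A) = 0.5589×5.020 = 2.81 kmol/m³.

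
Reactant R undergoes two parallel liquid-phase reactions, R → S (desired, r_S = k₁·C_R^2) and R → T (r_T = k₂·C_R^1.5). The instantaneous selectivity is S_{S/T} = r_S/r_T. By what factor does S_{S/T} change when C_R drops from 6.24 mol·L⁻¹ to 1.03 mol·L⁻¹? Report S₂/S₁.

S_{S/T} = (k₁/k₂)·C_R^0.5, so S₂/S₁ = (C_{R,2}/C_{R,1})^0.5.
= (1.03/6.24)^0.5 = (0.1651)^0.5 = 0.406.
Selectivity toward S falls as C_R falls — high-concentration operation is favoured.

0.406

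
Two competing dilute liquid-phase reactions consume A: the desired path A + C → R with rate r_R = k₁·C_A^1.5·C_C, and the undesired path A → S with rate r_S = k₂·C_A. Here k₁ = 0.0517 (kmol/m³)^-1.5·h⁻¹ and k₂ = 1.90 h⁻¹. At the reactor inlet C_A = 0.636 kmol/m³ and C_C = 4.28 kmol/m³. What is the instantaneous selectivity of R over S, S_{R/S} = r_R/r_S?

S_{R/S} = r_R/r_S = (k₁·C_A^1.5·C_C)/(k₂·C_A) = (k₁/k₂)·C_A^0.5·C_C.
= (0.0517×0.6360^1.5×4.280) / (1.90×0.6360) = 0.1122/1.208 = 0.0929.

0.0929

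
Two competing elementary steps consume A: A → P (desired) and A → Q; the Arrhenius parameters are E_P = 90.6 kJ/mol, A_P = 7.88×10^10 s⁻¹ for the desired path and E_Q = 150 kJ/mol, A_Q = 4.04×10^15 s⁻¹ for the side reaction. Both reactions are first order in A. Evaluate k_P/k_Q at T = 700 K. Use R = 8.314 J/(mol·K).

With equal orders, S_{P/Q} = k_P/k_Q = (A_P/A_Q)·exp[(E_Q−E_P)/(RT)].
(E_Q−E_P)/(RT) = (150−90.6)×10³/(8.314×700) = 59400/5820 = 10.21.
k_P/k_Q = (7.88×10^10/4.04×10^15)·exp(10.21) = 1.950×10^-5 × 27080 = 0.528.
Since E_P < E_Q, lowering the temperature improves selectivity toward P.

0.528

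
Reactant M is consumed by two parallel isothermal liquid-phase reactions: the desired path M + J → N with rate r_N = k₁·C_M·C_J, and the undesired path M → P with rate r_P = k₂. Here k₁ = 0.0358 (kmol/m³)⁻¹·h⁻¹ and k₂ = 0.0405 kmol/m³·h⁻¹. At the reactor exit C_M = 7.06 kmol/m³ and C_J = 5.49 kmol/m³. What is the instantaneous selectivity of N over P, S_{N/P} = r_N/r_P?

S_{N/P} = r_N/r_P = (k₁·C_M·C_J)/(k₂) = (k₁/k₂)·C_M·C_J.
= (0.0358×7.060×5.490) / (0.0405) = 1.388/0.04050 = 34.3.
Since the desired path is higher order in M, keeping C_M high (PFR or concentrated feed) favours N.

34.3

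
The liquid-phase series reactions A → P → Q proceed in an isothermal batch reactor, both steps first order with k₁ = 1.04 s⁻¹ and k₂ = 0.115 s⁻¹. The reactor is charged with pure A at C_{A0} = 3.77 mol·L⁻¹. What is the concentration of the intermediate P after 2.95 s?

2.82 mol·L⁻¹

Solving the coupled first-order balances gives C_P(t) = [k₁/(k₂−k₁)]·C_{A0}·(e^(−k₁t) − e^(−k₂t)).
e^(−k₁t) = e^(−1.04×2.95) = e^(−3.068) = 0.04651; e^(−k₂t) = e^(−0.3393) = 0.7123.
C_P = 1.04×3.77/(0.115−1.04) × (0.04651−0.7123) = (-4.239)×(-0.6658) = 2.822 mol·L⁻¹.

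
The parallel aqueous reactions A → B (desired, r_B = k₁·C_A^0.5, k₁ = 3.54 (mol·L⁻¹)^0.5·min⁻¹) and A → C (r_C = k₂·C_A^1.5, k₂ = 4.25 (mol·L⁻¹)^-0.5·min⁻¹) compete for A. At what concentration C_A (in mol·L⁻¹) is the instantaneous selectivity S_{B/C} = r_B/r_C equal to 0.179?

4.65 mol·L⁻¹

S_{B/C} = (k₁/k₂)·C_A⁻¹ ⇒ C_A = (S·k₂/k₁)^(-1).
= (0.179×4.25/3.54)^(-1) = (0.2149)^(-1) = 4.65 mol·L⁻¹.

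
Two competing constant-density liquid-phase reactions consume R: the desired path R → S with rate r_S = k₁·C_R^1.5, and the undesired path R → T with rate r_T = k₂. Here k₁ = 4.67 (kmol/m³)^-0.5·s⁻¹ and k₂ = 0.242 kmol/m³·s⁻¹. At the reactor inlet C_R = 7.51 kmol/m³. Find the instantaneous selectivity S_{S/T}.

S_{S/T} = r_S/r_T = (k₁·C_R^1.5)/(k₂) = (k₁/k₂)·C_R^1.5.
= (4.67×7.510^1.5) / (0.242) = 96.11/0.2420 = 397.
Since the desired path is higher order in R, keeping C_R high (PFR or concentrated feed) favours S.

397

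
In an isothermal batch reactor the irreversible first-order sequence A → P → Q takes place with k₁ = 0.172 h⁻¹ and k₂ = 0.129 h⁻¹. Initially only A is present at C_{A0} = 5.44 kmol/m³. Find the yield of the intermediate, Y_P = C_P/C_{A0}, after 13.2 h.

Solving the coupled first-order balances gives C_P(t) = [k₁/(k₂−k₁)]·C_{A0}·(e^(−k₁t) − e^(−k₂t)).
e^(−k₁t) = e^(−0.172×13.2) = e^(−2.270) = 0.1033; e^(−k₂t) = e^(−1.703) = 0.1822.
C_P = 0.172×5.44/(0.129−0.172) × (0.1033−0.1822) = (-21.76)×(-0.07890) = 1.717 kmol/m³.
Y_P = C_P/C_{A0} = 1.717/5.44 = 0.316.

0.316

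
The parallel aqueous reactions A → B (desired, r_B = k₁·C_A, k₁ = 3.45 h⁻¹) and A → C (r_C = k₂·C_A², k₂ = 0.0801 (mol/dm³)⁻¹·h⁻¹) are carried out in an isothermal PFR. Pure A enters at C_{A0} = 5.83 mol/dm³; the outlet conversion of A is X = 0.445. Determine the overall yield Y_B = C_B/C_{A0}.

0.403

C_A = C_{A0}(1−X) = 3.236 mol/dm³.
Along a PFR/batch, dC_B/dC_A = −r_B/(r_B+r_C) = −k₁/(k₁+k₂·C_A).
Integrating from C_{A0} to C_A: C_B = (3.45/0.0801)·ln[(3.45+0.0801·5.83)/(3.45+0.0801·3.24)] = 43.07·ln(3.917/3.709) = 2.348 mol/dm³.
Y_B = C_B/C_{A0} = 2.348/5.83 = 0.403.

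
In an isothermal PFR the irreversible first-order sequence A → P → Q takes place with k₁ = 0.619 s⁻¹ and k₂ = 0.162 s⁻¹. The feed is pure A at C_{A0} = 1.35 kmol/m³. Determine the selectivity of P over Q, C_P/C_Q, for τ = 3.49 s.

2.26

The intermediate concentration in a first-order A→B→C sequence is C_P = k₁C_{A0}(e^(−k₁τ) − e^(−k₂τ))/(k₂−k₁).
e^(−k₁τ) = e^(−0.619×3.49) = e^(−2.160) = 0.1153; e^(−k₂τ) = e^(−0.5654) = 0.5681.
C_P = 0.619×1.35/(0.162−0.619) × (0.1153−0.5681) = (-1.829)×(-0.4529) = 0.8281 kmol/m³.
C_A = C_{A0}e^(−k₁τ) = 0.1556 kmol/m³, so C_Q = C_{A0}−C_A−C_P = 0.3663 kmol/m³; C_P/C_Q = 2.26.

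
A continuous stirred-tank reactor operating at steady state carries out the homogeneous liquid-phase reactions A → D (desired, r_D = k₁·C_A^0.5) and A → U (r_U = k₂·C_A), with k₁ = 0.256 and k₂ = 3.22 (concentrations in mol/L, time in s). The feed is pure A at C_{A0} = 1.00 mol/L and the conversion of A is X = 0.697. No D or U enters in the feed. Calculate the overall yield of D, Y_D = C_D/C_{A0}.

0.0880

Exit C_A = C_{A0}(1−X) = 1.00×0.303 = 0.3030 mol/L.
In a CSTR the entire volume is at exit conditions, so r_D = 0.256×0.3030^0.5 = 0.1409 and r_U = 3.22×0.3030 = 0.9757.
Fraction of consumed A going to D: r_D/(r_D+r_U) = 0.1262.
C_D = 0.1262·C_{A0}·X = 0.1262×1.00×0.697 = 0.0880 mol/L; Y_D = C_D/C_{A0} = 0.0880.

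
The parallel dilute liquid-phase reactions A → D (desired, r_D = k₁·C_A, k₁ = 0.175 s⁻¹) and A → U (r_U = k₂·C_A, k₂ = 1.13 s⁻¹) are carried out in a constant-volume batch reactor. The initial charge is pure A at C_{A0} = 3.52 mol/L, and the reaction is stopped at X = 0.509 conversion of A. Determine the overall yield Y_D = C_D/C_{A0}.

0.0683

C_A = C_{A0}(1−X) = 1.728 mol/L.
Both paths are first order in A, so the instantaneous fraction to D is constant: dC_D/d(−C_A) = k₁/(k₁+k₂) = 0.1341.
C_D = 0.1341·(C_{A0}−C_A) = 0.1341×1.792 = 0.240 mol/L.
Y_D = C_D/C_{A0} = 0.2403/3.52 = 0.0683.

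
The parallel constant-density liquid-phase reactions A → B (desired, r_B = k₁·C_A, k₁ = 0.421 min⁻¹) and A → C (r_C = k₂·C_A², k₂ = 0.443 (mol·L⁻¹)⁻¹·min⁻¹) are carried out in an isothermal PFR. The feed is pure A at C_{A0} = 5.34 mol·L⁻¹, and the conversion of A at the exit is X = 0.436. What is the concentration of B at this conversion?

C_A = C_{A0}(1−X) = 3.012 mol·L⁻¹.
Along a PFR/batch, dC_B/dC_A = −r_B/(r_B+r_C) = −k₁/(k₁+k₂·C_A).
Integrating from C_{A0} to C_A: C_B = (0.421/0.443)·ln[(0.421+0.443·5.34)/(0.421+0.443·3.01)] = 0.9503·ln(2.787/1.755) = 0.4393 mol·L⁻¹.

0.439 mol·L⁻¹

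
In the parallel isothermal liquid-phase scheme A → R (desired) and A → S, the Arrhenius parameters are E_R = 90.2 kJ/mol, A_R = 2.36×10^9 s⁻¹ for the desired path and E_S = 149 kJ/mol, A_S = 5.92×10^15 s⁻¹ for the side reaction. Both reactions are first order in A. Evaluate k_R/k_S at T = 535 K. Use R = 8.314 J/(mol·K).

k_R/k_S = (A_R/A_S)·exp[−(E_R−E_S)/(RT)] = (A_R/A_S)·exp[(E_S−E_R)/(RT)].
(E_S−E_R)/(RT) = (149−90.2)×10³/(8.314×535) = 58800/4448 = 13.22.
k_R/k_S = (2.36×10^9/5.92×10^15)·exp(13.22) = 3.986×10^-7 × 5.510×10^5 = 0.220.
Since E_R < E_S, lowering the temperature improves selectivity toward R.

0.220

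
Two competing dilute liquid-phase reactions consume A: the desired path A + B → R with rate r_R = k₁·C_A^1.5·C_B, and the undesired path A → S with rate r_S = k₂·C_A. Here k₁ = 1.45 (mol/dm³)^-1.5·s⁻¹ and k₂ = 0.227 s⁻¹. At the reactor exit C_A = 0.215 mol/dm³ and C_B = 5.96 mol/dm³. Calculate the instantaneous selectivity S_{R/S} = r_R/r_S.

17.7

S_{R/S} = r_R/r_S = (k₁·C_A^1.5·C_B)/(k₂·C_A) = (k₁/k₂)·C_A^0.5·C_B.
= (1.45×0.2150^1.5×5.960) / (0.227×0.2150) = 0.8615/0.04881 = 17.7.
Since the desired path is higher order in A, keeping C_A high (PFR or concentrated feed) favours R.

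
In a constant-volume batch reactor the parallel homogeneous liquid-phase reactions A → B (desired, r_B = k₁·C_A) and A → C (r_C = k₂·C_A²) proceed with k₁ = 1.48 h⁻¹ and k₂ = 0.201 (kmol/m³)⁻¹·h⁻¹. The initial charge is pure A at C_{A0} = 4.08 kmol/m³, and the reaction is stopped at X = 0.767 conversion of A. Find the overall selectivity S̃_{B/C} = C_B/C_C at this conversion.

3.03

C_A = C_{A0}(1−X) = 0.9506 kmol/m³.
Along a PFR/batch, dC_B/dC_A = −r_B/(r_B+r_C) = −k₁/(k₁+k₂·C_A).
Integrating from C_{A0} to C_A: C_B = (1.48/0.201)·ln[(1.48+0.201·4.08)/(1.48+0.201·0.951)] = 7.363·ln(2.300/1.671) = 2.352 kmol/m³.
C_C = (C_{A0}−C_A)−C_B = 0.7770 kmol/m³; S̃_{B/C} = 2.352/0.7770 = 3.03.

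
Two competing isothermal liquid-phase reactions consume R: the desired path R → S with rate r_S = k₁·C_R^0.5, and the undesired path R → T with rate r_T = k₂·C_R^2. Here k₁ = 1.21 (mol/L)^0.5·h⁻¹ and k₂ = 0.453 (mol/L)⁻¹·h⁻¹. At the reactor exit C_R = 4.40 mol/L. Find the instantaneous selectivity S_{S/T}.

S_{S/T} = r_S/r_T = (k₁·C_R^0.5)/(k₂·C_R^2) = (k₁/k₂)·C_R^-1.5.
= (1.21×4.400^0.5) / (0.453×4.400^2) = 2.538/8.770 = 0.289.
The undesired path is higher order in R, so low C_R (CSTR or dilute feed) favours S.

0.289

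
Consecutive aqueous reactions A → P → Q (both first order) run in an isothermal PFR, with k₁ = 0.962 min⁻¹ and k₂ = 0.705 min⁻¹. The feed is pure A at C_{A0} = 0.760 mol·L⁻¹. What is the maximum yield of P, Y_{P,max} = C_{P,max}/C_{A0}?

For a first-order series the maximum intermediate yield is C_{P,max}/C_{A0} = (k₁/k₂)^[k₂/(k₂−k₁)].
= (0.962/0.705)^(0.705/(0.705−0.962)) = (1.365)^(-2.743) = 0.4263.

0.426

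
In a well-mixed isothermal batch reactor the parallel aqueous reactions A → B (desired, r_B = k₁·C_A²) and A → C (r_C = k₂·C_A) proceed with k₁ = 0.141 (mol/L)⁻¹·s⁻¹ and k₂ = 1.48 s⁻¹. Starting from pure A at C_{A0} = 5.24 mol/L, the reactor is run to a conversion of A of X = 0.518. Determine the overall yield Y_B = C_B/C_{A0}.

C_A = C_{A0}(1−X) = 2.526 mol/L.
Along a PFR/batch, dC_C/dC_A = −r_C/(r_B+r_C) = −k₂/(k₂+k₁·C_A).
Integrating from C_{A0} to C_A: C_C = (1.48/0.141)·ln[(1.48+0.141·5.24)/(1.48+0.141·2.53)] = 10.50·ln(2.219/1.836) = 1.987 mol/L.
Then C_B = (C_{A0}−C_A) − C_C = 2.714 − 1.987 = 0.7270 mol/L.
Y_B = C_B/C_{A0} = 0.7270/5.24 = 0.139.

0.139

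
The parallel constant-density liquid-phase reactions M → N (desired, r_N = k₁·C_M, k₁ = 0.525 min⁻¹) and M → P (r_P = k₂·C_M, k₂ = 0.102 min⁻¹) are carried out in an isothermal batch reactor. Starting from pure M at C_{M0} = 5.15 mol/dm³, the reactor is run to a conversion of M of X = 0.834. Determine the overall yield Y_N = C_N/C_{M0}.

C_M = C_{M0}(1−X) = 0.8549 mol/dm³.
Both paths are first order in M, so the instantaneous fraction to N is constant: dC_N/d(−C_M) = k₁/(k₁+k₂) = 0.8373.
C_N = 0.8373·(C_{M0}−C_M) = 0.8373×4.295 = 3.60 mol/dm³.
Y_N = C_N/C_{M0} = 3.596/5.15 = 0.698.

0.698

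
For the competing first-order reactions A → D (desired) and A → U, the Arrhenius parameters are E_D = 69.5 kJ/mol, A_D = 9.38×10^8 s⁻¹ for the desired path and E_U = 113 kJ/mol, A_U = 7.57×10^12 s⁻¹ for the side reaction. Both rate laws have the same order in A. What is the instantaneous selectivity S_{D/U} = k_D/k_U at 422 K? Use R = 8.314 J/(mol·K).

Since both paths have the same order in A, the concentration cancels and S_{D/U} = k_D/k_U = (A_D/A_U)·exp[(E_U−E_D)/(RT)].
(E_U−E_D)/(RT) = (113−69.5)×10³/(8.314×422) = 43500/3509 = 12.40.
k_D/k_U = (9.38×10^8/7.57×10^12)·exp(12.40) = 1.239×10^-4 × 2.424×10^5 = 30.0.

30.0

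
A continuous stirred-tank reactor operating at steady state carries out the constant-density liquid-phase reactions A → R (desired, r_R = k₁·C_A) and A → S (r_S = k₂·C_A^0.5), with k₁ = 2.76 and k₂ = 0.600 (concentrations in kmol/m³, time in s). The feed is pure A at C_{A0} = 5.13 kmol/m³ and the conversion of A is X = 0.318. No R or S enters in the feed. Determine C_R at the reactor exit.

Exit C_A = C_{A0}(1−X) = 5.13×0.682 = 3.499 kmol/m³.
A CSTR operates uniformly at the exit composition, giving r_R = 9.656 and r_S = 1.122 (each k·C_A^n at C_A = 3.499).
Fraction of consumed A going to R: r_R/(r_R+r_S) = 0.8959.
C_R = 0.8959·C_{A0}·X = 0.8959×5.13×0.318 = 1.46 kmol/m³.

1.46 kmol/m³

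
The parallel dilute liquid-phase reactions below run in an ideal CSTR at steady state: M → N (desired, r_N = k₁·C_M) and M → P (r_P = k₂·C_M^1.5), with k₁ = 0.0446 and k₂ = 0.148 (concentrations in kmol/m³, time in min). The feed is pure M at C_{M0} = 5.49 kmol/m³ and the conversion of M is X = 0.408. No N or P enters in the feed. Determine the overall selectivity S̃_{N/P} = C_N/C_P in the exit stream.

0.167

Exit C_M = C_{M0}(1−X) = 5.49×0.592 = 3.250 kmol/m³.
In a CSTR the entire volume is at exit conditions, so r_N = 0.0446×3.250 = 0.1450 and r_P = 0.148×3.250^1.5 = 0.8672.
Overall selectivity = C_N/C_P = r_Nτ/(r_Pτ) = r_N/r_P = 0.167.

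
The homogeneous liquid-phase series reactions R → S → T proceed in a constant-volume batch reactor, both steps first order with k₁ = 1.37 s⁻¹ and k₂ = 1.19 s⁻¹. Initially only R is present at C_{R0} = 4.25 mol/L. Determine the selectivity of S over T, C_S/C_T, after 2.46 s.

Solving the coupled first-order balances gives C_S(t) = [k₁/(k₂−k₁)]·C_{R0}·(e^(−k₁t) − e^(−k₂t)).
e^(−k₁t) = e^(−1.37×2.46) = e^(−3.370) = 0.03438; e^(−k₂t) = e^(−2.927) = 0.05354.
C_S = 1.37×4.25/(1.19−1.37) × (0.03438−0.05354) = (-32.35)×(-0.01915) = 0.6196 mol/L.
C_R = C_{R0}e^(−k₁t) = 0.1461 mol/L, so C_T = C_{R0}−C_R−C_S = 3.484 mol/L; C_S/C_T = 0.178.

0.178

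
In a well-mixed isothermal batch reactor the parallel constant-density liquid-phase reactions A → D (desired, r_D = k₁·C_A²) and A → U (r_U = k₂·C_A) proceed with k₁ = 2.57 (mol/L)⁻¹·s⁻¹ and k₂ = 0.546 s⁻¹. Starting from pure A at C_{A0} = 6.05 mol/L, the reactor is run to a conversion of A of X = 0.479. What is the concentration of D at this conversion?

C_A = C_{A0}(1−X) = 3.152 mol/L.
Along a PFR/batch, dC_U/dC_A = −r_U/(r_D+r_U) = −k₂/(k₂+k₁·C_A).
Integrating from C_{A0} to C_A: C_U = (0.546/2.57)·ln[(0.546+2.57·6.05)/(0.546+2.57·3.15)] = 0.2125·ln(16.09/8.647) = 0.1320 mol/L.
Then C_D = (C_{A0}−C_A) − C_U = 2.898 − 0.1320 = 2.766 mol/L.

2.77 mol/L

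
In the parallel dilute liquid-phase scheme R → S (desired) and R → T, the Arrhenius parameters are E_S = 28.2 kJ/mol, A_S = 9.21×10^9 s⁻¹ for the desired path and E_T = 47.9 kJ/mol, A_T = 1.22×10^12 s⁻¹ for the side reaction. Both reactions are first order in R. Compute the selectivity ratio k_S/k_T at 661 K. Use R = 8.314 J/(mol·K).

k_S/k_T = (A_S/A_T)·exp[−(E_S−E_T)/(RT)] = (A_S/A_T)·exp[(E_T−E_S)/(RT)].
(E_T−E_S)/(RT) = (47.9−28.2)×10³/(8.314×661) = 19700/5496 = 3.585.
k_S/k_T = (9.21×10^9/1.22×10^12)·exp(3.585) = 0.007549 × 36.04 = 0.272.

0.272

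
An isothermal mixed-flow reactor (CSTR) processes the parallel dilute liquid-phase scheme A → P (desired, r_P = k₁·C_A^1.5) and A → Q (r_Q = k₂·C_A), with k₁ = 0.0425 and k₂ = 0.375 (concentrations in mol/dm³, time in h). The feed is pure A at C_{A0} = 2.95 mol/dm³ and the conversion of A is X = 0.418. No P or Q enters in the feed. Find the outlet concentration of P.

0.159 mol/dm³

Exit C_A = C_{A0}(1−X) = 2.95×0.582 = 1.717 mol/dm³.
A CSTR operates uniformly at the exit composition, giving r_P = 0.09561 and r_Q = 0.6438 (each k·C_A^n at C_A = 1.717).
Fraction of consumed A going to P: r_P/(r_P+r_Q) = 0.1293.
C_P = 0.1293·C_{A0}·X = 0.1293×2.95×0.418 = 0.159 mol/dm³.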